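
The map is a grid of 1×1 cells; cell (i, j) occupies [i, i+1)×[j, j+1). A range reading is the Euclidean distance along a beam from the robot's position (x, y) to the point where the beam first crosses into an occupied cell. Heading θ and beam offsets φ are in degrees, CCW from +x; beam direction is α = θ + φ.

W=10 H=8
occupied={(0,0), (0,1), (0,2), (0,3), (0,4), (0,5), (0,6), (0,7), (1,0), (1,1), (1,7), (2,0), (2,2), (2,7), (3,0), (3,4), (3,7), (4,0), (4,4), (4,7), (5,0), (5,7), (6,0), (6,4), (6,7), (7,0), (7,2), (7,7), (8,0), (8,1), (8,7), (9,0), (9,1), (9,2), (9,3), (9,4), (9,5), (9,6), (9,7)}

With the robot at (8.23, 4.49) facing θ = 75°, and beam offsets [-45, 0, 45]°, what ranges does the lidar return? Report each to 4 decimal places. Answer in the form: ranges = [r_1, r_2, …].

ranges = [0.8891, 2.5985, 2.8983]

beam 1: φ=-45°, α=30°
  d=(0.8660,0.5000)  start (8,4)  tX=0.8891 tY=1.0200  stride 1/|dx|=1.1547 1/|dy|=2.0000
    cross x-line → (9,4), t=0.8891 (wall)
  → r_1 = 0.8891
beam 2: φ=0°, α=75°
  d=(0.2588,0.9659)  start (8,4)  tX=2.9751 tY=0.5280  stride 1/|dx|=3.8637 1/|dy|=1.0353
    cross y-line → (8,5), t=0.5280
    cross y-line → (8,6), t=1.5633
    cross y-line → (8,7), t=2.5985 (wall)
  → r_2 = 2.5985
beam 3: φ=45°, α=120°
  d=(-0.5000,0.8660)  start (8,4)  tX=0.4600 tY=0.5889  stride 1/|dx|=2.0000 1/|dy|=1.1547
    cross x-line → (7,4), t=0.4600
    cross y-line → (7,5), t=0.5889
    cross y-line → (7,6), t=1.7436
    cross x-line → (6,6), t=2.4600
    cross y-line → (6,7), t=2.8983 (wall)
  → r_3 = 2.8983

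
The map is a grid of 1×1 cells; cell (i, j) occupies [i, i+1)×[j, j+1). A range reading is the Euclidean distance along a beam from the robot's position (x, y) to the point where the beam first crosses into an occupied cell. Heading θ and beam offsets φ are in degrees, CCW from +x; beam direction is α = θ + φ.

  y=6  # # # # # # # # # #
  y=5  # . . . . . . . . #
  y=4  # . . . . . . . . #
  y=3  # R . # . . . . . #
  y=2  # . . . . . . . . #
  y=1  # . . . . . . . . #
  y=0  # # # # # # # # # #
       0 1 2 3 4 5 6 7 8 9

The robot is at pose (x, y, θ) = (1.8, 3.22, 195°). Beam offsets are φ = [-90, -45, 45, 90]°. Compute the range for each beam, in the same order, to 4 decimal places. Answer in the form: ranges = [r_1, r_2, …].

ranges = [2.8781, 0.9238, 1.6000, 2.2983]

beam 1: φ=-90°, α=105°
  d=(-0.2588,0.9659)  start (1,3)  tX=3.0910 tY=0.8075  stride 1/|dx|=3.8637 1/|dy|=1.0353
    cross y-line → (1,4), t=0.8075
    cross y-line → (1,5), t=1.8428
    cross y-line → (1,6), t=2.8781 (wall)
  → r_1 = 2.8781
beam 2: φ=-45°, α=150°
  d=(-0.8660,0.5000)  start (1,3)  tX=0.9238 tY=1.5600  stride 1/|dx|=1.1547 1/|dy|=2.0000
    cross x-line → (0,3), t=0.9238 (wall)
  → r_2 = 0.9238
beam 3: φ=45°, α=240°
  d=(-0.5000,-0.8660)  start (1,3)  tX=1.6000 tY=0.2540  stride 1/|dx|=2.0000 1/|dy|=1.1547
    cross y-line → (1,2), t=0.2540
    cross y-line → (1,1), t=1.4087
    cross x-line → (0,1), t=1.6000 (wall)
  → r_3 = 1.6000
beam 4: φ=90°, α=285°
  d=(0.2588,-0.9659)  start (1,3)  tX=0.7727 tY=0.2278  stride 1/|dx|=3.8637 1/|dy|=1.0353
    cross y-line → (1,2), t=0.2278
    cross x-line → (2,2), t=0.7727
    cross y-line → (2,1), t=1.2630
    cross y-line → (2,0), t=2.2983 (wall)
  → r_4 = 2.2983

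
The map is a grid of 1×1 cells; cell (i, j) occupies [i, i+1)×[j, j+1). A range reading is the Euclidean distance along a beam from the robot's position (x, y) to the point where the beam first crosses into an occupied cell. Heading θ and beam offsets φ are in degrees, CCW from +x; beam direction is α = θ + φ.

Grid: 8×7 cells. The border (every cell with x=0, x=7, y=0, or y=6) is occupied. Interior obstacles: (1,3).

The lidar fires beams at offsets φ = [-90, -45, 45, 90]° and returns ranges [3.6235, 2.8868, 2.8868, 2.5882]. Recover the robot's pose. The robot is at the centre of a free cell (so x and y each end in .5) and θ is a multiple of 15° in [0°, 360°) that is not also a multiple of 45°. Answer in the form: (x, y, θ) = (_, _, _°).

Enumerate (i+0.5, j+0.5, θ) over the 29 free cells and 16 admissible headings. For each, cast all 4 beams and compare to the given ranges.
  (2.5, 1.5, 210°): beam 1 = 1.7321 ≠ 3.6235 ✗
  (2.5, 2.5, 240°): beam 1 = 1.0000 ≠ 3.6235 ✗
  (6.5, 4.5, 345°): beam 2 = 1.0000 ≠ 2.8868 ✗
  (1.5, 4.5, 240°): beam 1 = 0.5774 ≠ 3.6235 ✗
  …
  (4.5, 3.5, 285°): r_1=3.6235, r_2=2.8868, r_3=2.8868, r_4=2.5882 — all match ✓
Unique over the lattice → pose = (4.5, 3.5, 285°).

(x, y, θ) = (4.5, 3.5, 285°)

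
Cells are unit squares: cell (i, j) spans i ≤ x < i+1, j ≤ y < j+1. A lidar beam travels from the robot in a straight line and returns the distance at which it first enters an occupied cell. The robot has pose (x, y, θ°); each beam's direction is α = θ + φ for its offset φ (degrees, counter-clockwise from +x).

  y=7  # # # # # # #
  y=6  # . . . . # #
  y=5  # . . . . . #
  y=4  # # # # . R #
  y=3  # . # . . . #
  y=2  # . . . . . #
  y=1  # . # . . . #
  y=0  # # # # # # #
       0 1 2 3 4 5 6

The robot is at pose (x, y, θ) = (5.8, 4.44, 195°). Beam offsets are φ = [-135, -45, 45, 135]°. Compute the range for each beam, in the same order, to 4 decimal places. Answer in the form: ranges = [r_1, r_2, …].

ranges = [0.4000, 5.1200, 3.9722, 0.2309]

beam 1: φ=-135°, α=60°
  dir = (cos 60°, sin 60°) = (0.5000, 0.8660); from cell (5,4)
  next x-line at t=0.4000, next y-line at t=0.6466; Δt_x=2.0000, Δt_y=1.1547
    x: enter (6,4) at t=0.4000 ← occupied
  → r_1 = 0.4000
beam 2: φ=-45°, α=150°
  dir = (cos 150°, sin 150°) = (-0.8660, 0.5000); from cell (5,4)
  next x-line at t=0.9238, next y-line at t=1.1200; Δt_x=1.1547, Δt_y=2.0000
    x: enter (4,4) at t=0.9238
    y: enter (4,5) at t=1.1200
    x: enter (3,5) at t=2.0785
    y: enter (3,6) at t=3.1200
    x: enter (2,6) at t=3.2332
    x: enter (1,6) at t=4.3879
    y: enter (1,7) at t=5.1200 ← occupied
  → r_2 = 5.1200
beam 3: φ=45°, α=240°
  dir = (cos 240°, sin 240°) = (-0.5000, -0.8660); from cell (5,4)
  next x-line at t=1.6000, next y-line at t=0.5081; Δt_x=2.0000, Δt_y=1.1547
    y: enter (5,3) at t=0.5081
    x: enter (4,3) at t=1.6000
    y: enter (4,2) at t=1.6628
    y: enter (4,1) at t=2.8175
    x: enter (3,1) at t=3.6000
    y: enter (3,0) at t=3.9722 ← occupied
  → r_3 = 3.9722
beam 4: φ=135°, α=330°
  dir = (cos 330°, sin 330°) = (0.8660, -0.5000); from cell (5,4)
  next x-line at t=0.2309, next y-line at t=0.8800; Δt_x=1.1547, Δt_y=2.0000
    x: enter (6,4) at t=0.2309 ← occupied
  → r_4 = 0.2309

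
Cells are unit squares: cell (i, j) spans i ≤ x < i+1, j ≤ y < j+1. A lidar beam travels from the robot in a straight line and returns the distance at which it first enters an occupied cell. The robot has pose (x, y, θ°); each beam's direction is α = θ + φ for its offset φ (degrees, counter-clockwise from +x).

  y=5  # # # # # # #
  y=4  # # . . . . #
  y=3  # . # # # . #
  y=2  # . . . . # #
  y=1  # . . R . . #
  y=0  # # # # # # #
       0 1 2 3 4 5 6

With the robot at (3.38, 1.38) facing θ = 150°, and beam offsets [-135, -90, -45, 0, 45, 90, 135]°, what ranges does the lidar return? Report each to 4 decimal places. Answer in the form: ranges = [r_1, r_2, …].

beam 1: φ=-135°, α=15°
  d=(0.9659,0.2588)  start (3,1)  tX=0.6419 tY=2.3955  stride 1/|dx|=1.0353 1/|dy|=3.8637
    cross x-line → (4,1), t=0.6419
    cross x-line → (5,1), t=1.6771
    cross y-line → (5,2), t=2.3955 (wall)
  → r_1 = 2.3955
beam 2: φ=-90°, α=60°
  d=(0.5000,0.8660)  start (3,1)  tX=1.2400 tY=0.7159  stride 1/|dx|=2.0000 1/|dy|=1.1547
    cross y-line → (3,2), t=0.7159
    cross x-line → (4,2), t=1.2400
    cross y-line → (4,3), t=1.8706 (wall)
  → r_2 = 1.8706
beam 3: φ=-45°, α=105°
  d=(-0.2588,0.9659)  start (3,1)  tX=1.4682 tY=0.6419  stride 1/|dx|=3.8637 1/|dy|=1.0353
    cross y-line → (3,2), t=0.6419
    cross x-line → (2,2), t=1.4682
    cross y-line → (2,3), t=1.6771 (wall)
  → r_3 = 1.6771
beam 4: φ=0°, α=150°
  d=(-0.8660,0.5000)  start (3,1)  tX=0.4388 tY=1.2400  stride 1/|dx|=1.1547 1/|dy|=2.0000
    cross x-line → (2,1), t=0.4388
    cross y-line → (2,2), t=1.2400
    cross x-line → (1,2), t=1.5935
    cross x-line → (0,2), t=2.7482 (wall)
  → r_4 = 2.7482
beam 5: φ=45°, α=195°
  d=(-0.9659,-0.2588)  start (3,1)  tX=0.3934 tY=1.4682  stride 1/|dx|=1.0353 1/|dy|=3.8637
    cross x-line → (2,1), t=0.3934
    cross x-line → (1,1), t=1.4287
    cross y-line → (1,0), t=1.4682 (wall)
  → r_5 = 1.4682
beam 6: φ=90°, α=240°
  d=(-0.5000,-0.8660)  start (3,1)  tX=0.7600 tY=0.4388  stride 1/|dx|=2.0000 1/|dy|=1.1547
    cross y-line → (3,0), t=0.4388 (wall)
  → r_6 = 0.4388
beam 7: φ=135°, α=285°
  d=(0.2588,-0.9659)  start (3,1)  tX=2.3955 tY=0.3934  stride 1/|dx|=3.8637 1/|dy|=1.0353
    cross y-line → (3,0), t=0.3934 (wall)
  → r_7 = 0.3934

ranges = [2.3955, 1.8706, 1.6771, 2.7482, 1.4682, 0.4388, 0.3934]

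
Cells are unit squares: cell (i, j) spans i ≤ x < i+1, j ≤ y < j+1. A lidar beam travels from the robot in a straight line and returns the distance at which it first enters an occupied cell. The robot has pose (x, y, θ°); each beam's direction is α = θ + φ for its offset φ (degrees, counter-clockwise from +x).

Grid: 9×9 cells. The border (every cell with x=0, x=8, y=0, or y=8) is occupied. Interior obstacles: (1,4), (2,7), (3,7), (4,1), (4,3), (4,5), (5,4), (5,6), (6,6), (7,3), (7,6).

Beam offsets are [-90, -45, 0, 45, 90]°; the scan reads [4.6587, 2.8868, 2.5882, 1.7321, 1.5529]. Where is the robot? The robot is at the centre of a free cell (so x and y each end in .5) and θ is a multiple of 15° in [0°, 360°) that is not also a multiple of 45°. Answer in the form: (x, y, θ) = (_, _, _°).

(x, y, θ) = (3.5, 2.5, 195°)

Enumerate (i+0.5, j+0.5, θ) over the 38 free cells and 16 admissible headings. For each, cast all 5 beams and compare to the given ranges.
  (3.5, 5.5, 105°): beam 1 = 0.5176 ≠ 4.6587 ✗
  (2.5, 1.5, 75°): beam 1 = 1.5529 ≠ 4.6587 ✗
  (1.5, 1.5, 330°): beam 1 = 0.5774 ≠ 4.6587 ✗
  …
  (3.5, 2.5, 195°): r_1=4.6587, r_2=2.8868, r_3=2.5882, r_4=1.7321, r_5=1.5529 — all match ✓
Unique over the lattice → pose = (3.5, 2.5, 195°).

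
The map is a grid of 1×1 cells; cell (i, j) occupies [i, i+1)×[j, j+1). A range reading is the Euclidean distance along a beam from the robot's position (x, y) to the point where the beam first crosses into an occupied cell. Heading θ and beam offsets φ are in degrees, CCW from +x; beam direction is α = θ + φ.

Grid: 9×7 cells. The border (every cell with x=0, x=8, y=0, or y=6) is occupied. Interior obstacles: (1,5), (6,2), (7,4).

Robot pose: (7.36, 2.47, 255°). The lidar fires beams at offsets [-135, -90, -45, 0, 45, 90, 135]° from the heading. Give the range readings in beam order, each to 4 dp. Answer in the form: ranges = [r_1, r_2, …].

ranges = [4.0761, 0.3727, 0.4157, 1.5219, 1.2800, 0.6626, 0.7390]

beam 1: φ=-135°, α=120°
  d=(-0.5000,0.8660)  start (7,2)  tX=0.7200 tY=0.6120  stride 1/|dx|=2.0000 1/|dy|=1.1547
    cross y-line → (7,3), t=0.6120
    cross x-line → (6,3), t=0.7200
    cross y-line → (6,4), t=1.7667
    cross x-line → (5,4), t=2.7200
    cross y-line → (5,5), t=2.9214
    cross y-line → (5,6), t=4.0761 (wall)
  → r_1 = 4.0761
beam 2: φ=-90°, α=165°
  d=(-0.9659,0.2588)  start (7,2)  tX=0.3727 tY=2.0478  stride 1/|dx|=1.0353 1/|dy|=3.8637
    cross x-line → (6,2), t=0.3727 (wall)
  → r_2 = 0.3727
beam 3: φ=-45°, α=210°
  d=(-0.8660,-0.5000)  start (7,2)  tX=0.4157 tY=0.9400  stride 1/|dx|=1.1547 1/|dy|=2.0000
    cross x-line → (6,2), t=0.4157 (wall)
  → r_3 = 0.4157
beam 4: φ=0°, α=255°
  d=(-0.2588,-0.9659)  start (7,2)  tX=1.3909 tY=0.4866  stride 1/|dx|=3.8637 1/|dy|=1.0353
    cross y-line → (7,1), t=0.4866
    cross x-line → (6,1), t=1.3909
    cross y-line → (6,0), t=1.5219 (wall)
  → r_4 = 1.5219
beam 5: φ=45°, α=300°
  d=(0.5000,-0.8660)  start (7,2)  tX=1.2800 tY=0.5427  stride 1/|dx|=2.0000 1/|dy|=1.1547
    cross y-line → (7,1), t=0.5427
    cross x-line → (8,1), t=1.2800 (wall)
  → r_5 = 1.2800
beam 6: φ=90°, α=345°
  d=(0.9659,-0.2588)  start (7,2)  tX=0.6626 tY=1.8159  stride 1/|dx|=1.0353 1/|dy|=3.8637
    cross x-line → (8,2), t=0.6626 (wall)
  → r_6 = 0.6626
beam 7: φ=135°, α=30°
  d=(0.8660,0.5000)  start (7,2)  tX=0.7390 tY=1.0600  stride 1/|dx|=1.1547 1/|dy|=2.0000
    cross x-line → (8,2), t=0.7390 (wall)
  → r_7 = 0.7390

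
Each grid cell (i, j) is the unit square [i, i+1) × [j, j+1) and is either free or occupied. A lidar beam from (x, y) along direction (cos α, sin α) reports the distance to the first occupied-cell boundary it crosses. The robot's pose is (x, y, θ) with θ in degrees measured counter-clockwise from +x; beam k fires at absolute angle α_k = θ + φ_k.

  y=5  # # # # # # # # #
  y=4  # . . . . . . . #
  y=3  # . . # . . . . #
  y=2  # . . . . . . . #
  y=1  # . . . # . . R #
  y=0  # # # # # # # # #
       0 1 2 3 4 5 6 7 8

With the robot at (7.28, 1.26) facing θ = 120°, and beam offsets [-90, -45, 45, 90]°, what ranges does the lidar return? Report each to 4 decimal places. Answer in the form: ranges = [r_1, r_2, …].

beam 1: φ=-90°, α=30°
  d=(0.8660,0.5000)  start (7,1)  tX=0.8314 tY=1.4800  stride 1/|dx|=1.1547 1/|dy|=2.0000
    cross x-line → (8,1), t=0.8314 (wall)
  → r_1 = 0.8314
beam 2: φ=-45°, α=75°
  d=(0.2588,0.9659)  start (7,1)  tX=2.7819 tY=0.7661  stride 1/|dx|=3.8637 1/|dy|=1.0353
    cross y-line → (7,2), t=0.7661
    cross y-line → (7,3), t=1.8014
    cross x-line → (8,3), t=2.7819 (wall)
  → r_2 = 2.7819
beam 3: φ=45°, α=165°
  d=(-0.9659,0.2588)  start (7,1)  tX=0.2899 tY=2.8591  stride 1/|dx|=1.0353 1/|dy|=3.8637
    cross x-line → (6,1), t=0.2899
    cross x-line → (5,1), t=1.3252
    cross x-line → (4,1), t=2.3604 (wall)
  → r_3 = 2.3604
beam 4: φ=90°, α=210°
  d=(-0.8660,-0.5000)  start (7,1)  tX=0.3233 tY=0.5200  stride 1/|dx|=1.1547 1/|dy|=2.0000
    cross x-line → (6,1), t=0.3233
    cross y-line → (6,0), t=0.5200 (wall)
  → r_4 = 0.5200

ranges = [0.8314, 2.7819, 2.3604, 0.5200]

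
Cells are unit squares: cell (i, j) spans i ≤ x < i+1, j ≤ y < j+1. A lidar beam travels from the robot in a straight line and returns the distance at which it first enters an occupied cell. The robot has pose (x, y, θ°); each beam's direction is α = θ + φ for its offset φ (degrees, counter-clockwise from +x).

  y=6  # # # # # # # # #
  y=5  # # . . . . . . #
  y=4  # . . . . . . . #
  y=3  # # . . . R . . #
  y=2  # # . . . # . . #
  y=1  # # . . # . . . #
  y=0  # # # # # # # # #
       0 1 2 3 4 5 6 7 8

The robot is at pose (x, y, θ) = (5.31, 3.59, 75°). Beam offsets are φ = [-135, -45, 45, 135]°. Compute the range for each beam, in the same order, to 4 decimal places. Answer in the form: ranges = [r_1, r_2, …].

ranges = [0.6813, 3.1061, 2.7828, 3.8221]

beam 1: φ=-135°, α=300°
  d=(0.5000,-0.8660)  start (5,3)  tX=1.3800 tY=0.6813  stride 1/|dx|=2.0000 1/|dy|=1.1547
    cross y-line → (5,2), t=0.6813 (wall)
  → r_1 = 0.6813
beam 2: φ=-45°, α=30°
  d=(0.8660,0.5000)  start (5,3)  tX=0.7967 tY=0.8200  stride 1/|dx|=1.1547 1/|dy|=2.0000
    cross x-line → (6,3), t=0.7967
    cross y-line → (6,4), t=0.8200
    cross x-line → (7,4), t=1.9514
    cross y-line → (7,5), t=2.8200
    cross x-line → (8,5), t=3.1061 (wall)
  → r_2 = 3.1061
beam 3: φ=45°, α=120°
  d=(-0.5000,0.8660)  start (5,3)  tX=0.6200 tY=0.4734  stride 1/|dx|=2.0000 1/|dy|=1.1547
    cross y-line → (5,4), t=0.4734
    cross x-line → (4,4), t=0.6200
    cross y-line → (4,5), t=1.6281
    cross x-line → (3,5), t=2.6200
    cross y-line → (3,6), t=2.7828 (wall)
  → r_3 = 2.7828
beam 4: φ=135°, α=210°
  d=(-0.8660,-0.5000)  start (5,3)  tX=0.3580 tY=1.1800  stride 1/|dx|=1.1547 1/|dy|=2.0000
    cross x-line → (4,3), t=0.3580
    cross y-line → (4,2), t=1.1800
    cross x-line → (3,2), t=1.5127
    cross x-line → (2,2), t=2.6674
    cross y-line → (2,1), t=3.1800
    cross x-line → (1,1), t=3.8221 (wall)
  → r_4 = 3.8221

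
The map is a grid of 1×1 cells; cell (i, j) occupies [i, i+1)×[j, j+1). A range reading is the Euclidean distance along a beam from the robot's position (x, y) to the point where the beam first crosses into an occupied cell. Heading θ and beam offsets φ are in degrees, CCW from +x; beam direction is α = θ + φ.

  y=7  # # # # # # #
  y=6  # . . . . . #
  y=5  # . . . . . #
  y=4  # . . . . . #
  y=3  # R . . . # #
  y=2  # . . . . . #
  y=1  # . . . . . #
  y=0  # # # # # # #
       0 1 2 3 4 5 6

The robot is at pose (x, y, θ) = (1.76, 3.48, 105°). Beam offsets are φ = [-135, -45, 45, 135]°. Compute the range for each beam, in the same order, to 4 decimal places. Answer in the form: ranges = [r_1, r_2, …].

beam 1: φ=-135°, α=330°
  dir = (cos 330°, sin 330°) = (0.8660, -0.5000); from cell (1,3)
  next x-line at t=0.2771, next y-line at t=0.9600; Δt_x=1.1547, Δt_y=2.0000
    x: enter (2,3) at t=0.2771
    y: enter (2,2) at t=0.9600
    x: enter (3,2) at t=1.4318
    x: enter (4,2) at t=2.5865
    y: enter (4,1) at t=2.9600
    x: enter (5,1) at t=3.7412
    x: enter (6,1) at t=4.8959 ← occupied
  → r_1 = 4.8959
beam 2: φ=-45°, α=60°
  dir = (cos 60°, sin 60°) = (0.5000, 0.8660); from cell (1,3)
  next x-line at t=0.4800, next y-line at t=0.6004; Δt_x=2.0000, Δt_y=1.1547
    x: enter (2,3) at t=0.4800
    y: enter (2,4) at t=0.6004
    y: enter (2,5) at t=1.7551
    x: enter (3,5) at t=2.4800
    y: enter (3,6) at t=2.9098
    y: enter (3,7) at t=4.0645 ← occupied
  → r_2 = 4.0645
beam 3: φ=45°, α=150°
  dir = (cos 150°, sin 150°) = (-0.8660, 0.5000); from cell (1,3)
  next x-line at t=0.8776, next y-line at t=1.0400; Δt_x=1.1547, Δt_y=2.0000
    x: enter (0,3) at t=0.8776 ← occupied
  → r_3 = 0.8776
beam 4: φ=135°, α=240°
  dir = (cos 240°, sin 240°) = (-0.5000, -0.8660); from cell (1,3)
  next x-line at t=1.5200, next y-line at t=0.5543; Δt_x=2.0000, Δt_y=1.1547
    y: enter (1,2) at t=0.5543
    x: enter (0,2) at t=1.5200 ← occupied
  → r_4 = 1.5200

ranges = [4.8959, 4.0645, 0.8776, 1.5200]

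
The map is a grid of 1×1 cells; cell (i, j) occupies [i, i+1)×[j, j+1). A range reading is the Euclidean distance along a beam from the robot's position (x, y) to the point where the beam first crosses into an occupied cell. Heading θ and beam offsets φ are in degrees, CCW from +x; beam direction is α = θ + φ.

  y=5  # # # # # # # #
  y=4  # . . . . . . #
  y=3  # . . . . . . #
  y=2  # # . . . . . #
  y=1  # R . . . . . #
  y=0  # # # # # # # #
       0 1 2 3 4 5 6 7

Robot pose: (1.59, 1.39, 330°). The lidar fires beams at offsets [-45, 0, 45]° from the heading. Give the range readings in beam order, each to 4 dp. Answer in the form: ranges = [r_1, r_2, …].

ranges = [0.4038, 0.7800, 5.6008]

beam 1: φ=-45°, α=285°
  direction (0.2588, -0.9659); cell (1,1); t to first gridline: x 1.5841, y 0.4038 (then +3.8637 / +1.0353)
    (1,0) via y @ 0.4038  # hit
  → r_1 = 0.4038
beam 2: φ=0°, α=330°
  direction (0.8660, -0.5000); cell (1,1); t to first gridline: x 0.4734, y 0.7800 (then +1.1547 / +2.0000)
    (2,1) via x @ 0.4734
    (2,0) via y @ 0.7800  # hit
  → r_2 = 0.7800
beam 3: φ=45°, α=15°
  direction (0.9659, 0.2588); cell (1,1); t to first gridline: x 0.4245, y 2.3569 (then +1.0353 / +3.8637)
    (2,1) via x @ 0.4245
    (3,1) via x @ 1.4597
    (3,2) via y @ 2.3569
    (4,2) via x @ 2.4950
    (5,2) via x @ 3.5303
    (6,2) via x @ 4.5656
    (7,2) via x @ 5.6008  # hit
  → r_3 = 5.6008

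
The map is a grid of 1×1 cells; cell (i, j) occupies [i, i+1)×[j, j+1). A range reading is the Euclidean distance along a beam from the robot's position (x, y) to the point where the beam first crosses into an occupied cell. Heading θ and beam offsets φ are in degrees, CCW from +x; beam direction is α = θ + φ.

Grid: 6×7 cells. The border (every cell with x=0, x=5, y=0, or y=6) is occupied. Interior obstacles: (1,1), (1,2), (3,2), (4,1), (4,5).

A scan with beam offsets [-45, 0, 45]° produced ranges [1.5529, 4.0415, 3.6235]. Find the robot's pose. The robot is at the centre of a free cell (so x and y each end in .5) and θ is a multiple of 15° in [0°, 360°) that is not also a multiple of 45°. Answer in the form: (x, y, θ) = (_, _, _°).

(x, y, θ) = (1.5, 4.5, 300°)

Enumerate (i+0.5, j+0.5, θ) over the 15 free cells and 16 admissible headings. For each, cast all 3 beams and compare to the given ranges.
  (1.5, 5.5, 150°): beam 1 = 0.5176 ≠ 1.5529 ✗
  (2.5, 3.5, 330°): beam 1 = 2.5882 ≠ 1.5529 ✗
  (2.5, 2.5, 120°): beam 1 = 3.6235 ≠ 1.5529 ✗
  …
  (1.5, 4.5, 300°): r_1=1.5529, r_2=4.0415, r_3=3.6235 — all match ✓
Unique over the lattice → pose = (1.5, 4.5, 300°).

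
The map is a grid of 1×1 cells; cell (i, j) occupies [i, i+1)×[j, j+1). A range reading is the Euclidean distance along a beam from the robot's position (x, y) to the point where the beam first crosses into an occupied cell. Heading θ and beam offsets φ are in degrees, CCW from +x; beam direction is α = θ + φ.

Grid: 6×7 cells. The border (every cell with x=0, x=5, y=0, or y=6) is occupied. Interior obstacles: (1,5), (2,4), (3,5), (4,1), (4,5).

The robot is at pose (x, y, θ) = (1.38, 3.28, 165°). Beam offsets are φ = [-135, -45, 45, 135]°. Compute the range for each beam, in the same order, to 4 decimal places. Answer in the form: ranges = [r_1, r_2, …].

ranges = [1.4400, 0.7600, 0.4388, 2.6327]

beam 1: φ=-135°, α=30°
  cosα=0.8660 sinα=0.5000 | (1,3) | tMaxX 0.7159 tMaxY 1.4400 | tΔX 1.1547 tΔY 2.0000
    t=0.7159 [x] (2,3)
    t=1.4400 [y] (2,4) — stop
  → r_1 = 1.4400
beam 2: φ=-45°, α=120°
  cosα=-0.5000 sinα=0.8660 | (1,3) | tMaxX 0.7600 tMaxY 0.8314 | tΔX 2.0000 tΔY 1.1547
    t=0.7600 [x] (0,3) — stop
  → r_2 = 0.7600
beam 3: φ=45°, α=210°
  cosα=-0.8660 sinα=-0.5000 | (1,3) | tMaxX 0.4388 tMaxY 0.5600 | tΔX 1.1547 tΔY 2.0000
    t=0.4388 [x] (0,3) — stop
  → r_3 = 0.4388
beam 4: φ=135°, α=300°
  cosα=0.5000 sinα=-0.8660 | (1,3) | tMaxX 1.2400 tMaxY 0.3233 | tΔX 2.0000 tΔY 1.1547
    t=0.3233 [y] (1,2)
    t=1.2400 [x] (2,2)
    t=1.4780 [y] (2,1)
    t=2.6327 [y] (2,0) — stop
  → r_4 = 2.6327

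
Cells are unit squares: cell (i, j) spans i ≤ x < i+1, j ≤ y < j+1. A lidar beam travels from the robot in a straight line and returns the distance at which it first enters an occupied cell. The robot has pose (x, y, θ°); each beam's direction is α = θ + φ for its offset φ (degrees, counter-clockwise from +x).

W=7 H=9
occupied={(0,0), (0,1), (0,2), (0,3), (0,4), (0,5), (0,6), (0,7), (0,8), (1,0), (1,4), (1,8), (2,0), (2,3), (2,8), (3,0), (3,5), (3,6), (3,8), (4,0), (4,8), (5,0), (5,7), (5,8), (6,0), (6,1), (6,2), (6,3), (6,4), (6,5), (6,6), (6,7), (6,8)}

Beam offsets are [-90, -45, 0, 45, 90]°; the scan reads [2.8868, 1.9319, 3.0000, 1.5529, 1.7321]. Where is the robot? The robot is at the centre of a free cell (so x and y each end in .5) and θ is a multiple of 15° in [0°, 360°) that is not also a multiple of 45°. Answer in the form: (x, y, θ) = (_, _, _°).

(x, y, θ) = (4.5, 2.5, 210°)

The pose lattice has 30·16 = 480 candidates. Test each by forward raycasting.
  (1.5, 2.5, 165°): beam 1 = 1.5529 ≠ 2.8868 ✗
  (5.5, 5.5, 15°): beam 1 = 1.9319 ≠ 2.8868 ✗
  (5.5, 2.5, 195°): beam 1 = 5.6940 ≠ 2.8868 ✗
  (2.5, 2.5, 150°): beam 1 = 0.5774 ≠ 2.8868 ✗
  …
  (4.5, 2.5, 210°): r_1=2.8868, r_2=1.9319, r_3=3.0000, r_4=1.5529, r_5=1.7321 — all match ✓
No second candidate reproduces the full scan.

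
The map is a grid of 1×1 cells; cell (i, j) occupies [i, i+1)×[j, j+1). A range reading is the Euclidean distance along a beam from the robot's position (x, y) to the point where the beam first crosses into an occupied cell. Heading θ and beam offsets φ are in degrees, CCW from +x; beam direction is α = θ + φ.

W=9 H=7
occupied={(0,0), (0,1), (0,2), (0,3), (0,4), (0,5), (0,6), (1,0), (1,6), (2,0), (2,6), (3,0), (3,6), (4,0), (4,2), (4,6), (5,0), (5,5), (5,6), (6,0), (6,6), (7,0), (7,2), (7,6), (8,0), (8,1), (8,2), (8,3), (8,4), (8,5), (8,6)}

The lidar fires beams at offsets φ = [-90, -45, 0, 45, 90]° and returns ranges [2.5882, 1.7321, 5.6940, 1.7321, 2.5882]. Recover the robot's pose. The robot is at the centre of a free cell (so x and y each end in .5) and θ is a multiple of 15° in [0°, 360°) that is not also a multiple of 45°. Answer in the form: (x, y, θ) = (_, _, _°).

(x, y, θ) = (6.5, 3.5, 165°)

The pose lattice has 32·16 = 512 candidates. Test each by forward raycasting.
  (3.5, 3.5, 345°): beam 2 = 1.0000 ≠ 1.7321 ✗
  (1.5, 4.5, 165°): beam 1 = 1.5529 ≠ 2.5882 ✗
  (2.5, 5.5, 210°): beam 1 = 0.5774 ≠ 2.5882 ✗
  …
  (6.5, 3.5, 165°): r_1=2.5882, r_2=1.7321, r_3=5.6940, r_4=1.7321, r_5=2.5882 — all match ✓
Only this pose fits every beam.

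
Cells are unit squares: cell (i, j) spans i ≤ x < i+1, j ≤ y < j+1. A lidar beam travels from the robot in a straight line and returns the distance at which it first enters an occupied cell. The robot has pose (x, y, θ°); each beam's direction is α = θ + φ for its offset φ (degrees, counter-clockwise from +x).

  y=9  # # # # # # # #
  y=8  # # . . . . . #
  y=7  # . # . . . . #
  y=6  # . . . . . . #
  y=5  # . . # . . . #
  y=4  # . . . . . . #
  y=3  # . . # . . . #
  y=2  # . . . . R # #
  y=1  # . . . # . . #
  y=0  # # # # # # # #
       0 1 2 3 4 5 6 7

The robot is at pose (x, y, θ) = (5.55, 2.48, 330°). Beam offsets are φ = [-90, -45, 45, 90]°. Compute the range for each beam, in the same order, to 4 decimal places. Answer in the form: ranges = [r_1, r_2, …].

beam 1: φ=-90°, α=240°
  cosα=-0.5000 sinα=-0.8660 | (5,2) | tMaxX 1.1000 tMaxY 0.5543 | tΔX 2.0000 tΔY 1.1547
    t=0.5543 [y] (5,1)
    t=1.1000 [x] (4,1) — stop
  → r_1 = 1.1000
beam 2: φ=-45°, α=285°
  cosα=0.2588 sinα=-0.9659 | (5,2) | tMaxX 1.7387 tMaxY 0.4969 | tΔX 3.8637 tΔY 1.0353
    t=0.4969 [y] (5,1)
    t=1.5322 [y] (5,0) — stop
  → r_2 = 1.5322
beam 3: φ=45°, α=15°
  cosα=0.9659 sinα=0.2588 | (5,2) | tMaxX 0.4659 tMaxY 2.0091 | tΔX 1.0353 tΔY 3.8637
    t=0.4659 [x] (6,2) — stop
  → r_3 = 0.4659
beam 4: φ=90°, α=60°
  cosα=0.5000 sinα=0.8660 | (5,2) | tMaxX 0.9000 tMaxY 0.6004 | tΔX 2.0000 tΔY 1.1547
    t=0.6004 [y] (5,3)
    t=0.9000 [x] (6,3)
    t=1.7551 [y] (6,4)
    t=2.9000 [x] (7,4) — stop
  → r_4 = 2.9000

ranges = [1.1000, 1.5322, 0.4659, 2.9000]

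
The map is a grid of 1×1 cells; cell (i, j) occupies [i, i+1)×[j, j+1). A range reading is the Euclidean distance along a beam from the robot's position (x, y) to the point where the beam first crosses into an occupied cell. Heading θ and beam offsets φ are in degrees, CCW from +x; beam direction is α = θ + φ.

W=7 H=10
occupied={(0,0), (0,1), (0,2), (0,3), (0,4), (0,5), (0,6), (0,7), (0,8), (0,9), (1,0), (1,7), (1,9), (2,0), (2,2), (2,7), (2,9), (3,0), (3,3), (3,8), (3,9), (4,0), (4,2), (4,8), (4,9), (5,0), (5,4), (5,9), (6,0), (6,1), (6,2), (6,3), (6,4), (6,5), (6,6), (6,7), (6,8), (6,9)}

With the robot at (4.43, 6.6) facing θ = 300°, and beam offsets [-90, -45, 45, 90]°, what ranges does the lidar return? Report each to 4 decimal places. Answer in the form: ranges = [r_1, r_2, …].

beam 1: φ=-90°, α=210°
  cosα=-0.8660 sinα=-0.5000 | (4,6) | tMaxX 0.4965 tMaxY 1.2000 | tΔX 1.1547 tΔY 2.0000
    t=0.4965 [x] (3,6)
    t=1.2000 [y] (3,5)
    t=1.6512 [x] (2,5)
    t=2.8059 [x] (1,5)
    t=3.2000 [y] (1,4)
    t=3.9606 [x] (0,4) — stop
  → r_1 = 3.9606
beam 2: φ=-45°, α=255°
  cosα=-0.2588 sinα=-0.9659 | (4,6) | tMaxX 1.6614 tMaxY 0.6212 | tΔX 3.8637 tΔY 1.0353
    t=0.6212 [y] (4,5)
    t=1.6564 [y] (4,4)
    t=1.6614 [x] (3,4)
    t=2.6917 [y] (3,3) — stop
  → r_2 = 2.6917
beam 3: φ=45°, α=345°
  cosα=0.9659 sinα=-0.2588 | (4,6) | tMaxX 0.5901 tMaxY 2.3182 | tΔX 1.0353 tΔY 3.8637
    t=0.5901 [x] (5,6)
    t=1.6254 [x] (6,6) — stop
  → r_3 = 1.6254
beam 4: φ=90°, α=30°
  cosα=0.8660 sinα=0.5000 | (4,6) | tMaxX 0.6582 tMaxY 0.8000 | tΔX 1.1547 tΔY 2.0000
    t=0.6582 [x] (5,6)
    t=0.8000 [y] (5,7)
    t=1.8129 [x] (6,7) — stop
  → r_4 = 1.8129

ranges = [3.9606, 2.6917, 1.6254, 1.8129]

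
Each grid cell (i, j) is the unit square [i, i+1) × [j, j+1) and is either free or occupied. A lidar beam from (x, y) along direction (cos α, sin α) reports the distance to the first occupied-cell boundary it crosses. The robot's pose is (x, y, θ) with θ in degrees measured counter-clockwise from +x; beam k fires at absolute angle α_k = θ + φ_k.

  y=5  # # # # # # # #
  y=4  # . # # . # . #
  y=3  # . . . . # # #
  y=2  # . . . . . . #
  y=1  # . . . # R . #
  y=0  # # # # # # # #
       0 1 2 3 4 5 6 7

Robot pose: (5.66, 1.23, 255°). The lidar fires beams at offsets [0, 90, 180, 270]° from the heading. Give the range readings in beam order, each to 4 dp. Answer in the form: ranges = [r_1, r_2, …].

beam 1: φ=0°, α=255°
  d=(-0.2588,-0.9659)  start (5,1)  tX=2.5500 tY=0.2381  stride 1/|dx|=3.8637 1/|dy|=1.0353
    cross y-line → (5,0), t=0.2381 (wall)
  → r_1 = 0.2381
beam 2: φ=90°, α=345°
  d=(0.9659,-0.2588)  start (5,1)  tX=0.3520 tY=0.8887  stride 1/|dx|=1.0353 1/|dy|=3.8637
    cross x-line → (6,1), t=0.3520
    cross y-line → (6,0), t=0.8887 (wall)
  → r_2 = 0.8887
beam 3: φ=180°, α=75°
  d=(0.2588,0.9659)  start (5,1)  tX=1.3137 tY=0.7972  stride 1/|dx|=3.8637 1/|dy|=1.0353
    cross y-line → (5,2), t=0.7972
    cross x-line → (6,2), t=1.3137
    cross y-line → (6,3), t=1.8324 (wall)
  → r_3 = 1.8324
beam 4: φ=270°, α=165°
  d=(-0.9659,0.2588)  start (5,1)  tX=0.6833 tY=2.9751  stride 1/|dx|=1.0353 1/|dy|=3.8637
    cross x-line → (4,1), t=0.6833 (wall)
  → r_4 = 0.6833

ranges = [0.2381, 0.8887, 1.8324, 0.6833]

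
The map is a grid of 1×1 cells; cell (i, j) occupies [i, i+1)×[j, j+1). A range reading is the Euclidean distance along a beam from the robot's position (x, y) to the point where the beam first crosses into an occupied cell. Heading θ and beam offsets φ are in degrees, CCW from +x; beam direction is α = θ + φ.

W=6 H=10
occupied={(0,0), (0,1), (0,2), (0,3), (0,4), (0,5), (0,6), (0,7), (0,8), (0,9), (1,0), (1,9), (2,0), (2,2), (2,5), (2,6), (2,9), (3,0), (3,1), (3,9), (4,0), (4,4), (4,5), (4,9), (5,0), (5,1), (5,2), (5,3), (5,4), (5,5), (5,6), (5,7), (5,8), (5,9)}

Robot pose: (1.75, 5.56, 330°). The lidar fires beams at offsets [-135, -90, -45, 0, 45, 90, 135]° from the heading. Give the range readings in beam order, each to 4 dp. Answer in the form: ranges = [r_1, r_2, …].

ranges = [0.7765, 1.5000, 2.6503, 0.2887, 0.2588, 0.5000, 2.8978]

beam 1: φ=-135°, α=195°
  direction (-0.9659, -0.2588); cell (1,5); t to first gridline: x 0.7765, y 2.1637 (then +1.0353 / +3.8637)
    (0,5) via x @ 0.7765  # hit
  → r_1 = 0.7765
beam 2: φ=-90°, α=240°
  direction (-0.5000, -0.8660); cell (1,5); t to first gridline: x 1.5000, y 0.6466 (then +2.0000 / +1.1547)
    (1,4) via y @ 0.6466
    (0,4) via x @ 1.5000  # hit
  → r_2 = 1.5000
beam 3: φ=-45°, α=285°
  direction (0.2588, -0.9659); cell (1,5); t to first gridline: x 0.9659, y 0.5798 (then +3.8637 / +1.0353)
    (1,4) via y @ 0.5798
    (2,4) via x @ 0.9659
    (2,3) via y @ 1.6150
    (2,2) via y @ 2.6503  # hit
  → r_3 = 2.6503
beam 4: φ=0°, α=330°
  direction (0.8660, -0.5000); cell (1,5); t to first gridline: x 0.2887, y 1.1200 (then +1.1547 / +2.0000)
    (2,5) via x @ 0.2887  # hit
  → r_4 = 0.2887
beam 5: φ=45°, α=15°
  direction (0.9659, 0.2588); cell (1,5); t to first gridline: x 0.2588, y 1.7000 (then +1.0353 / +3.8637)
    (2,5) via x @ 0.2588  # hit
  → r_5 = 0.2588
beam 6: φ=90°, α=60°
  direction (0.5000, 0.8660); cell (1,5); t to first gridline: x 0.5000, y 0.5081 (then +2.0000 / +1.1547)
    (2,5) via x @ 0.5000  # hit
  → r_6 = 0.5000
beam 7: φ=135°, α=105°
  direction (-0.2588, 0.9659); cell (1,5); t to first gridline: x 2.8978, y 0.4555 (then +3.8637 / +1.0353)
    (1,6) via y @ 0.4555
    (1,7) via y @ 1.4908
    (1,8) via y @ 2.5261
    (0,8) via x @ 2.8978  # hit
  → r_7 = 2.8978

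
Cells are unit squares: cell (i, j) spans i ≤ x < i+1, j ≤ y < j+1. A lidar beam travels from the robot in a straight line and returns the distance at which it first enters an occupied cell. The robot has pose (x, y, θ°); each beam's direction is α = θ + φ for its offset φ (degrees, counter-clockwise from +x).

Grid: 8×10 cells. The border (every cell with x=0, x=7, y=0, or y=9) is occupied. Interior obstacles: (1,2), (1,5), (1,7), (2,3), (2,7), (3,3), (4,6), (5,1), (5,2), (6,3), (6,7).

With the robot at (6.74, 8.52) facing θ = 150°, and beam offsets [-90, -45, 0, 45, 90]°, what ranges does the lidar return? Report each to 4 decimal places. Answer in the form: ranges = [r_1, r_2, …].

ranges = [0.5200, 0.4969, 0.9600, 3.8719, 0.6004]

beam 1: φ=-90°, α=60°
  d=(0.5000,0.8660)  start (6,8)  tX=0.5200 tY=0.5543  stride 1/|dx|=2.0000 1/|dy|=1.1547
    cross x-line → (7,8), t=0.5200 (wall)
  → r_1 = 0.5200
beam 2: φ=-45°, α=105°
  d=(-0.2588,0.9659)  start (6,8)  tX=2.8591 tY=0.4969  stride 1/|dx|=3.8637 1/|dy|=1.0353
    cross y-line → (6,9), t=0.4969 (wall)
  → r_2 = 0.4969
beam 3: φ=0°, α=150°
  d=(-0.8660,0.5000)  start (6,8)  tX=0.8545 tY=0.9600  stride 1/|dx|=1.1547 1/|dy|=2.0000
    cross x-line → (5,8), t=0.8545
    cross y-line → (5,9), t=0.9600 (wall)
  → r_3 = 0.9600
beam 4: φ=45°, α=195°
  d=(-0.9659,-0.2588)  start (6,8)  tX=0.7661 tY=2.0091  stride 1/|dx|=1.0353 1/|dy|=3.8637
    cross x-line → (5,8), t=0.7661
    cross x-line → (4,8), t=1.8014
    cross y-line → (4,7), t=2.0091
    cross x-line → (3,7), t=2.8367
    cross x-line → (2,7), t=3.8719 (wall)
  → r_4 = 3.8719
beam 5: φ=90°, α=240°
  d=(-0.5000,-0.8660)  start (6,8)  tX=1.4800 tY=0.6004  stride 1/|dx|=2.0000 1/|dy|=1.1547
    cross y-line → (6,7), t=0.6004 (wall)
  → r_5 = 0.6004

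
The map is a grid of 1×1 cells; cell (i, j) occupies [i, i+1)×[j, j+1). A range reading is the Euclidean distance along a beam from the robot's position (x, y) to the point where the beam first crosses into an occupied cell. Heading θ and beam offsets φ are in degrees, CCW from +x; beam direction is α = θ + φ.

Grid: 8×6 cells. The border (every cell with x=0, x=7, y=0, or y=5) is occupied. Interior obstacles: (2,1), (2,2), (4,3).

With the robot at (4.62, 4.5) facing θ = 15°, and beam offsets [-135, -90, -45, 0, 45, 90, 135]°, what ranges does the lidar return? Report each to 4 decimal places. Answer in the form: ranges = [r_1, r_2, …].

ranges = [0.5774, 0.5176, 2.7482, 1.9319, 0.5774, 0.5176, 1.0000]

beam 1: φ=-135°, α=240°
  dir = (cos 240°, sin 240°) = (-0.5000, -0.8660); from cell (4,4)
  next x-line at t=1.2400, next y-line at t=0.5774; Δt_x=2.0000, Δt_y=1.1547
    y: enter (4,3) at t=0.5774 ← occupied
  → r_1 = 0.5774
beam 2: φ=-90°, α=285°
  dir = (cos 285°, sin 285°) = (0.2588, -0.9659); from cell (4,4)
  next x-line at t=1.4682, next y-line at t=0.5176; Δt_x=3.8637, Δt_y=1.0353
    y: enter (4,3) at t=0.5176 ← occupied
  → r_2 = 0.5176
beam 3: φ=-45°, α=330°
  dir = (cos 330°, sin 330°) = (0.8660, -0.5000); from cell (4,4)
  next x-line at t=0.4388, next y-line at t=1.0000; Δt_x=1.1547, Δt_y=2.0000
    x: enter (5,4) at t=0.4388
    y: enter (5,3) at t=1.0000
    x: enter (6,3) at t=1.5935
    x: enter (7,3) at t=2.7482 ← occupied
  → r_3 = 2.7482
beam 4: φ=0°, α=15°
  dir = (cos 15°, sin 15°) = (0.9659, 0.2588); from cell (4,4)
  next x-line at t=0.3934, next y-line at t=1.9319; Δt_x=1.0353, Δt_y=3.8637
    x: enter (5,4) at t=0.3934
    x: enter (6,4) at t=1.4287
    y: enter (6,5) at t=1.9319 ← occupied
  → r_4 = 1.9319
beam 5: φ=45°, α=60°
  dir = (cos 60°, sin 60°) = (0.5000, 0.8660); from cell (4,4)
  next x-line at t=0.7600, next y-line at t=0.5774; Δt_x=2.0000, Δt_y=1.1547
    y: enter (4,5) at t=0.5774 ← occupied
  → r_5 = 0.5774
beam 6: φ=90°, α=105°
  dir = (cos 105°, sin 105°) = (-0.2588, 0.9659); from cell (4,4)
  next x-line at t=2.3955, next y-line at t=0.5176; Δt_x=3.8637, Δt_y=1.0353
    y: enter (4,5) at t=0.5176 ← occupied
  → r_6 = 0.5176
beam 7: φ=135°, α=150°
  dir = (cos 150°, sin 150°) = (-0.8660, 0.5000); from cell (4,4)
  next x-line at t=0.7159, next y-line at t=1.0000; Δt_x=1.1547, Δt_y=2.0000
    x: enter (3,4) at t=0.7159
    y: enter (3,5) at t=1.0000 ← occupied
  → r_7 = 1.0000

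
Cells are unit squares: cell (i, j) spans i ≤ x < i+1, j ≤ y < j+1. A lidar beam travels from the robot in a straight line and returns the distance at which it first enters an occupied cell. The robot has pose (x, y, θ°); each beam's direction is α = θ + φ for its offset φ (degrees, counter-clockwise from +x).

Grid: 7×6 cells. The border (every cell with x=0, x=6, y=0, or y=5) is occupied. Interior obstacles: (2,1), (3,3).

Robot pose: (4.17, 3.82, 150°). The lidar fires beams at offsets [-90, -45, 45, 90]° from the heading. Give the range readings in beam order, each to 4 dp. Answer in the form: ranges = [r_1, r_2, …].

beam 1: φ=-90°, α=60°
  cosα=0.5000 sinα=0.8660 | (4,3) | tMaxX 1.6600 tMaxY 0.2078 | tΔX 2.0000 tΔY 1.1547
    t=0.2078 [y] (4,4)
    t=1.3625 [y] (4,5) — stop
  → r_1 = 1.3625
beam 2: φ=-45°, α=105°
  cosα=-0.2588 sinα=0.9659 | (4,3) | tMaxX 0.6568 tMaxY 0.1863 | tΔX 3.8637 tΔY 1.0353
    t=0.1863 [y] (4,4)
    t=0.6568 [x] (3,4)
    t=1.2216 [y] (3,5) — stop
  → r_2 = 1.2216
beam 3: φ=45°, α=195°
  cosα=-0.9659 sinα=-0.2588 | (4,3) | tMaxX 0.1760 tMaxY 3.1682 | tΔX 1.0353 tΔY 3.8637
    t=0.1760 [x] (3,3) — stop
  → r_3 = 0.1760
beam 4: φ=90°, α=240°
  cosα=-0.5000 sinα=-0.8660 | (4,3) | tMaxX 0.3400 tMaxY 0.9469 | tΔX 2.0000 tΔY 1.1547
    t=0.3400 [x] (3,3) — stop
  → r_4 = 0.3400

ranges = [1.3625, 1.2216, 0.1760, 0.3400]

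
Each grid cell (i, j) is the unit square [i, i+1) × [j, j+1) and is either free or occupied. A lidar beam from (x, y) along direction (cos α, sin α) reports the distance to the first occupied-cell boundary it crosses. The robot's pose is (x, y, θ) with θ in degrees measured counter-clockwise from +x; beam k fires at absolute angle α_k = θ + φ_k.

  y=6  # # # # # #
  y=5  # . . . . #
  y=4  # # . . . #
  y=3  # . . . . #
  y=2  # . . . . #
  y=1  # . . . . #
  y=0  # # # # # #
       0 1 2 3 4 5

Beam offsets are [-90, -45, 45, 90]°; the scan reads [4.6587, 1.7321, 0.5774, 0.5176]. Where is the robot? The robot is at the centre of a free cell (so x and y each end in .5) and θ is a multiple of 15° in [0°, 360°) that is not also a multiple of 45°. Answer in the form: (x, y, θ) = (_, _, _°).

(x, y, θ) = (3.5, 5.5, 15°)

Candidates: 19 free-cell centres × 16 headings = 304 poses. Raycast each; keep the one whose scan matches to 4 dp.
  (2.5, 2.5, 150°): beam 1 = 4.0415 ≠ 4.6587 ✗
  (2.5, 4.5, 30°): beam 1 = 4.0415 ≠ 4.6587 ✗
  (2.5, 2.5, 255°): beam 1 = 1.5529 ≠ 4.6587 ✗
  (2.5, 4.5, 105°): beam 1 = 2.5882 ≠ 4.6587 ✗
  (1.5, 3.5, 300°): beam 1 = 0.5774 ≠ 4.6587 ✗
  …
  (3.5, 5.5, 15°): r_1=4.6587, r_2=1.7321, r_3=0.5774, r_4=0.5176 — all match ✓
No second candidate reproduces the full scan.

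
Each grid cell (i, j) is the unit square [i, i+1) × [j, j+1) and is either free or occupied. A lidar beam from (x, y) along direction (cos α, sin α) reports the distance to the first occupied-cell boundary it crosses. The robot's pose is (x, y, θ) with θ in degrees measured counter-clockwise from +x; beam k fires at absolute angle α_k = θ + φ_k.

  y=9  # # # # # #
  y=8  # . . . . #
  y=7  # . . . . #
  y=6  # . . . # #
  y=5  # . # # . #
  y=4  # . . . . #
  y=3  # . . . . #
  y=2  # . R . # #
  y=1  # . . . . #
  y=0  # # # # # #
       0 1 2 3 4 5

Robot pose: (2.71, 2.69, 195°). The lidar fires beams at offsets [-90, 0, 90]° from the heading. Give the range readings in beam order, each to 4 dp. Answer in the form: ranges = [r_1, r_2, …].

beam 1: φ=-90°, α=105°
  direction (-0.2588, 0.9659); cell (2,2); t to first gridline: x 2.7432, y 0.3209 (then +3.8637 / +1.0353)
    (2,3) via y @ 0.3209
    (2,4) via y @ 1.3562
    (2,5) via y @ 2.3915  # hit
  → r_1 = 2.3915
beam 2: φ=0°, α=195°
  direction (-0.9659, -0.2588); cell (2,2); t to first gridline: x 0.7350, y 2.6660 (then +1.0353 / +3.8637)
    (1,2) via x @ 0.7350
    (0,2) via x @ 1.7703  # hit
  → r_2 = 1.7703
beam 3: φ=90°, α=285°
  direction (0.2588, -0.9659); cell (2,2); t to first gridline: x 1.1205, y 0.7143 (then +3.8637 / +1.0353)
    (2,1) via y @ 0.7143
    (3,1) via x @ 1.1205
    (3,0) via y @ 1.7496  # hit
  → r_3 = 1.7496

ranges = [2.3915, 1.7703, 1.7496]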